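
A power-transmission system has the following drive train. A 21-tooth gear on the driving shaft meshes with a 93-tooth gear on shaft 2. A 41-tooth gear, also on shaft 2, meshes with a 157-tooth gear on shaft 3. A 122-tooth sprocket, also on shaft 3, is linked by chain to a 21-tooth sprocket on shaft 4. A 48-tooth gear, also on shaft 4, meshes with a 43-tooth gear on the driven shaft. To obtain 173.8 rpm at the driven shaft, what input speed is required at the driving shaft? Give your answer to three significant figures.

454 rpm

Overall ratio R = 4.4286 × 3.8293 × 0.17213 × 0.89583 = 2.615.
Required input speed = output speed × R = 173.8 × 2.615 = 454.48 rpm.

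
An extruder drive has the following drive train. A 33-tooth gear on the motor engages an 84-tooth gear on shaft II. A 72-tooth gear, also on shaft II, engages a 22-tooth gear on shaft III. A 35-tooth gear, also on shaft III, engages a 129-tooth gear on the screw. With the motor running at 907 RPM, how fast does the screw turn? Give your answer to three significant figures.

the motor → shaft II (gear mesh, 84/33): 907 ÷ 2.5455 = 356.32 RPM
shaft II → shaft III (gear mesh, 22/72): 356.32 ÷ 0.30556 = 1166.1 RPM
shaft III → the screw (gear mesh, 129/35): 1166.1 ÷ 3.6857 = 316.4 RPM

316 RPM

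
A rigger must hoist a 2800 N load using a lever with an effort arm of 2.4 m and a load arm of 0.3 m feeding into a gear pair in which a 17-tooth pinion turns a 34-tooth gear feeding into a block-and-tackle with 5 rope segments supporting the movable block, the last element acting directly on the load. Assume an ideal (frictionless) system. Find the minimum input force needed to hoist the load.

Lever MA = effort arm / load arm = 2.4/0.3 = 8.
Gear pair MA = 34/17 = 2.
Block-and-tackle MA = number of supporting rope parts = 5.
Combined ideal MA = 8 × 2 × 5 = 80.
Effort = load / MA = 2800 / 80 = 35 N.

35 N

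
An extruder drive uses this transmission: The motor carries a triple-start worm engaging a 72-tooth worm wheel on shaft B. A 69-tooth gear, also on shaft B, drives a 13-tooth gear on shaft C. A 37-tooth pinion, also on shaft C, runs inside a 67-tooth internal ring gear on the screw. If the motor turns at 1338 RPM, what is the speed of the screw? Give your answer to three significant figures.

worm 72/3 = 24 → 1338/24 = 55.75 RPM
gear mesh 13/69 = 0.18841 → 55.75/0.18841 = 295.9 RPM
internal gear 67/37 = 1.8108 → 295.9/1.8108 = 163.41 RPM

163 RPM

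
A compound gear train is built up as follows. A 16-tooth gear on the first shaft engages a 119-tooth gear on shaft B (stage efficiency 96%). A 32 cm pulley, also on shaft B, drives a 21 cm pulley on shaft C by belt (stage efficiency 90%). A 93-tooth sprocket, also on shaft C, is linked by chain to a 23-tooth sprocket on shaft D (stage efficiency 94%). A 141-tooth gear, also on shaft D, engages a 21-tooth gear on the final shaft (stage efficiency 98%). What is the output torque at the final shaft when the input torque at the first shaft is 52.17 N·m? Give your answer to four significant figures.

7.465 N·m

After the gear mesh (119/16): 52.17 × 7.4375 × 0.96 = 372.49 N·m
After the belt (21/32): 372.49 × 0.65625 × 0.90 = 220 N·m
After the chain (23/93): 220 × 0.24731 × 0.94 = 51.145 N·m
After the gear mesh (21/141): 51.145 × 0.14894 × 0.98 = 7.465 N·m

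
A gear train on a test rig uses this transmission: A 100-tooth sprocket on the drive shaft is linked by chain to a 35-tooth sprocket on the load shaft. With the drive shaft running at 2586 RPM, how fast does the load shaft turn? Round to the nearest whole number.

7389 RPM

the drive shaft → the load shaft (chain, 35/100): 2586 ÷ 0.35 = 7388.6 RPM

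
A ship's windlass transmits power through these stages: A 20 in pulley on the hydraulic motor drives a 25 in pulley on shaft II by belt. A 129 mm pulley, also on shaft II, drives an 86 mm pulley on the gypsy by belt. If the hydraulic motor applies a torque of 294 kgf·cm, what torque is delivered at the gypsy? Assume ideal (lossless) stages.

Belt: ratio = 25/20 = 1.25; torque at shaft II = 294 × 1.25 = 367.5 kgf·cm.
Belt: ratio = 86/129 = 0.66667; torque at the gypsy = 367.5 × 0.66667 = 245 kgf·cm.

245 kgf·cm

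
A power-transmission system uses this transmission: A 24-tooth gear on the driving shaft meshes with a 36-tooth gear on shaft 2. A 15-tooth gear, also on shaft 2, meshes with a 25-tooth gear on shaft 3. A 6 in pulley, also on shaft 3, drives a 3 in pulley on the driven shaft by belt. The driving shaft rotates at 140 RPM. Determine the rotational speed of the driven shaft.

112 RPM

gear mesh 36/24 = 1.5 → 140/1.5 = 93.333 RPM
gear mesh 25/15 = 1.6667 → 93.333/1.6667 = 56 RPM
belt 3/6 = 0.5 → 56/0.5 = 112 RPM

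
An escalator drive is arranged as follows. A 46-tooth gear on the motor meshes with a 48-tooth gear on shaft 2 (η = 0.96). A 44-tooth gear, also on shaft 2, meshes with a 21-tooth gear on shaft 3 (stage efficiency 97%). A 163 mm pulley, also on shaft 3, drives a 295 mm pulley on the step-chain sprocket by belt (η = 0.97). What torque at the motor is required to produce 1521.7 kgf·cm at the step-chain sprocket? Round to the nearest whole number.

1869 kgf·cm

Overall ratio R = 1.0435 × 0.47727 × 1.8098 = 0.90133; overall efficiency η = 0.96 × 0.97 × 0.97 = 0.9033.
Input torque = output torque / (R × η) = 1521.7 / (0.90133 × 0.9033) = 1869.1 kgf·cm.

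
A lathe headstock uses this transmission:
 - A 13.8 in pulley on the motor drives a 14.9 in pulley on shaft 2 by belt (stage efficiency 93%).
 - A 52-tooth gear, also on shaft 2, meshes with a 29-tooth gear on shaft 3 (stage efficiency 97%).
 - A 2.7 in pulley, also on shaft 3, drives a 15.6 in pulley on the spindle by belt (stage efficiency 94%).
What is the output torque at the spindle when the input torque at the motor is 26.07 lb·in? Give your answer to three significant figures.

76.9 lb·in

belt 14.9/13.8 = 1.0797 → τ = 26.07·1.0797·0.93 = 26.178 lb·in
gear mesh 29/52 = 0.55769 → τ = 26.178·0.55769·0.97 = 14.161 lb·in
belt 15.6/2.7 = 5.7778 → τ = 14.161·5.7778·0.94 = 76.911 lb·in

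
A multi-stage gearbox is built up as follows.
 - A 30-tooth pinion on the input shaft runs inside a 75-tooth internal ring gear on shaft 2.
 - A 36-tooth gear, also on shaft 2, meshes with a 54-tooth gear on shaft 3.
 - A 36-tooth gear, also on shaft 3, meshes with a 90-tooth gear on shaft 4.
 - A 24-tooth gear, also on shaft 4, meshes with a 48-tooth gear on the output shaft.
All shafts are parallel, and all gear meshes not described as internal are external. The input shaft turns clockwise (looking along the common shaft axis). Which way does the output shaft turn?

counterclockwise

the input shaft → shaft 2: internal mesh, same direction → CW.
shaft 2 → shaft 3: external mesh, 1 reversal → CCW.
shaft 3 → shaft 4: external mesh, 1 reversal → CW.
shaft 4 → the output shaft: external mesh, 1 reversal → CCW.
3 reversals in total — an odd number — so the output shaft turns opposite to the input shaft.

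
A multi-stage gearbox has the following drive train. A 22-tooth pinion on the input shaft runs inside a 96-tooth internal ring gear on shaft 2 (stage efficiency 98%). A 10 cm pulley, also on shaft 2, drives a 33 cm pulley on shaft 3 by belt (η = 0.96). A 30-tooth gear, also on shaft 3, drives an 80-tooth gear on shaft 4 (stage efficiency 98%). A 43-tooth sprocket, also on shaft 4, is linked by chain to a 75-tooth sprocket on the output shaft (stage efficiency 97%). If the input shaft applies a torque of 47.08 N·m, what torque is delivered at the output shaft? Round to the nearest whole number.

2820 N·m

After the internal gear (96/22): 47.08 × 4.3636 × 0.98 = 201.33 N·m
After the belt (33/10): 201.33 × 3.3 × 0.96 = 637.82 N·m
After the gear mesh (80/30): 637.82 × 2.6667 × 0.98 = 1666.8 N·m
After the chain (75/43): 1666.8 × 1.7442 × 0.97 = 2820 N·m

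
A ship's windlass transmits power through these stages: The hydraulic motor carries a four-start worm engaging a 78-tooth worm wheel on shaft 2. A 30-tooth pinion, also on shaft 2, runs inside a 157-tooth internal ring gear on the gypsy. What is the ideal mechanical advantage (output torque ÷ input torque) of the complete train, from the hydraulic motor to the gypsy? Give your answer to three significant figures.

Each stage contributes driven/driver: worm 78/4 = 19.5, internal gear 157/30 = 5.2333.
Overall: 19.5 × 5.2333 = 102.05.

102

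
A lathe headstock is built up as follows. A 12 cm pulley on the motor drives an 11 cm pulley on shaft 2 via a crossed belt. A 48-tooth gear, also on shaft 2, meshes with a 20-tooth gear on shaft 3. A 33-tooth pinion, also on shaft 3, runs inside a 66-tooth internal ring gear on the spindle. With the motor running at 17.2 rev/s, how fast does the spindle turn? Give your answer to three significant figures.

22.5 rev/s

the motor → shaft 2 (belt, 11/12): 17.2 ÷ 0.91667 = 18.764 rev/s
shaft 2 → shaft 3 (gear mesh, 20/48): 18.764 ÷ 0.41667 = 45.033 rev/s
shaft 3 → the spindle (internal gear, 66/33): 45.033 ÷ 2 = 22.516 rev/s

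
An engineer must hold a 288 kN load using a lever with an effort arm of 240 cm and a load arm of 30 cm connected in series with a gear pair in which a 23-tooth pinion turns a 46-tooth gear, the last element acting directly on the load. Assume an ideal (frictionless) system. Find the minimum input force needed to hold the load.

Lever MA = effort arm / load arm = 240/30 = 8.
Gear pair MA = 46/23 = 2.
Combined ideal MA = 8 × 2 = 16.
Effort = load / MA = 288 / 16 = 18 kN.

18 kN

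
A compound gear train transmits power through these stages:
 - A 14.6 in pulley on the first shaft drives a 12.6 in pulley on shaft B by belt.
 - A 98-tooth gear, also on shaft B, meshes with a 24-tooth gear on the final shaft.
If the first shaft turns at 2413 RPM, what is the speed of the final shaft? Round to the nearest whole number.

the first shaft → shaft B (belt, 12.6/14.6): 2413 ÷ 0.86301 = 2796 RPM
shaft B → the final shaft (gear mesh, 24/98): 2796 ÷ 0.2449 = 11417 RPM

11417 RPM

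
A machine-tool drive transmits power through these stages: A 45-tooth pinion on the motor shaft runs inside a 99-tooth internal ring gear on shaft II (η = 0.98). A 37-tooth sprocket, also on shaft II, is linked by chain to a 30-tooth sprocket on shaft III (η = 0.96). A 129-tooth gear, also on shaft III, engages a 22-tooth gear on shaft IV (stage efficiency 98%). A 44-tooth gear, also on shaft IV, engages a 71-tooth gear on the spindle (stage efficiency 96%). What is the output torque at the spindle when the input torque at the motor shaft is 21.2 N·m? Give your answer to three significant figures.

internal gear 99/45 = 2.2 → τ = 21.2·2.2·0.98 = 45.707 N·m
chain 30/37 = 0.81081 → τ = 45.707·0.81081·0.96 = 35.577 N·m
gear mesh 22/129 = 0.17054 → τ = 35.577·0.17054·0.98 = 5.9461 N·m
gear mesh 71/44 = 1.6136 → τ = 5.9461·1.6136·0.96 = 9.2111 N·m

9.21 N·m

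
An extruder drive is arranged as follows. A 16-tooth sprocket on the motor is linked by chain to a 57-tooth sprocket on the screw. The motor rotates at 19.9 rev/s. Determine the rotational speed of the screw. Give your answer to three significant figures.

5.59 rev/s

chain 57/16 = 3.5625 → 19.9/3.5625 = 5.586 rev/s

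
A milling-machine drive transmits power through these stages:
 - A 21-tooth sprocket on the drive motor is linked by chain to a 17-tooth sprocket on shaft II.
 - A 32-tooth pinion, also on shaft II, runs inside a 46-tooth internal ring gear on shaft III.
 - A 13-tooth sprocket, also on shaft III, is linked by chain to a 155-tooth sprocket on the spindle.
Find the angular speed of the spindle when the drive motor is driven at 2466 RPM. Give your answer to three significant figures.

the drive motor → shaft II (chain, 17/21): 2466 ÷ 0.80952 = 3046.2 RPM
shaft II → shaft III (internal gear, 46/32): 3046.2 ÷ 1.4375 = 2119.1 RPM
shaft III → the spindle (chain, 155/13): 2119.1 ÷ 11.923 = 177.73 RPM

178 RPM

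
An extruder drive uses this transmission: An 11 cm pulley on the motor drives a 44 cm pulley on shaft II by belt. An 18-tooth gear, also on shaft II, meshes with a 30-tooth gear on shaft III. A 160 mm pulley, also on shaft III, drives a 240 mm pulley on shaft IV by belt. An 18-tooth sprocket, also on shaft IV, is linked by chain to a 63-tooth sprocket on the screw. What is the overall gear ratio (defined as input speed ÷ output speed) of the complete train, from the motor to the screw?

35

Each stage contributes driven/driver: belt 44/11 = 4, gear mesh 30/18 = 1.6667, belt 240/160 = 1.5, chain 63/18 = 3.5.
Overall: 4 × 1.6667 × 1.5 × 3.5 = 35.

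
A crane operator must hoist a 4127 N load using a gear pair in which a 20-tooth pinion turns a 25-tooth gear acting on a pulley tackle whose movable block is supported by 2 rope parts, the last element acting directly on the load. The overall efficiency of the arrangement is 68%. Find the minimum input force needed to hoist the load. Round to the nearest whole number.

Gear pair MA = 25/20 = 1.25.
Block-and-tackle MA = number of supporting rope parts = 2.
Combined ideal MA = 1.25 × 2 = 2.5.
Actual MA = 2.5 × 0.68 = 1.7.
Effort = load / actual MA = 4127 / 1.7 = 2427.6 N.

2428 N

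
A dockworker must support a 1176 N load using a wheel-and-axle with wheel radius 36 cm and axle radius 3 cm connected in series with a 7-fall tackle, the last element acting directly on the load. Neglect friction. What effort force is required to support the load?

14 N

Wheel-and-axle MA = R/r = 36/3 = 12.
Block-and-tackle MA = number of supporting rope parts = 7.
Combined ideal MA = 12 × 7 = 84.
Effort = load / MA = 1176 / 84 = 14 N.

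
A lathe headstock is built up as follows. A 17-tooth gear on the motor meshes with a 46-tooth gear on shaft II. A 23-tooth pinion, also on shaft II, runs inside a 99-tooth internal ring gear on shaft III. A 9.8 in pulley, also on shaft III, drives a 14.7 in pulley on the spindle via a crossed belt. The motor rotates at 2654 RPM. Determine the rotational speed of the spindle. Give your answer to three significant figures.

gear mesh 46/17 = 2.7059 → 2654/2.7059 = 980.83 RPM
internal gear 99/23 = 4.3043 → 980.83/4.3043 = 227.87 RPM
belt 14.7/9.8 = 1.5 → 227.87/1.5 = 151.91 RPM

152 RPM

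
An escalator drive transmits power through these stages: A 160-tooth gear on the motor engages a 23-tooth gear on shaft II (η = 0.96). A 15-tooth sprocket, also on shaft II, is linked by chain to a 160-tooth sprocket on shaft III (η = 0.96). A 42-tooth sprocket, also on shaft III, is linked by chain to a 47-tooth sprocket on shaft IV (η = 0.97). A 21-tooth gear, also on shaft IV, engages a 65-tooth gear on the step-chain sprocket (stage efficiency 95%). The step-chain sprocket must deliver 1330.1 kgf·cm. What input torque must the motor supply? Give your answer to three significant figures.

Overall ratio R = 0.14375 × 10.667 × 1.119 × 3.0952 = 5.311; overall efficiency η = 0.96 × 0.96 × 0.97 × 0.95 = 0.8493.
Input torque = output torque / (R × η) = 1330.1 / (5.311 × 0.8493) = 294.89 kgf·cm.

295 kgf·cm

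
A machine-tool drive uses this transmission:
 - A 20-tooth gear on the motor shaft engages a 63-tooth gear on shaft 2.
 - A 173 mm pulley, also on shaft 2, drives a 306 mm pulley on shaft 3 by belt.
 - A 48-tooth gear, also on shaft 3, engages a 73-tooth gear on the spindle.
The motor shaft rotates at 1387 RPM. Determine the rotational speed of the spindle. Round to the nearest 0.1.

163.7 RPM

gear mesh 63/20 = 3.15 → 1387/3.15 = 440.32 RPM
belt 306/173 = 1.7688 → 440.32/1.7688 = 248.94 RPM
gear mesh 73/48 = 1.5208 → 248.94/1.5208 = 163.69 RPM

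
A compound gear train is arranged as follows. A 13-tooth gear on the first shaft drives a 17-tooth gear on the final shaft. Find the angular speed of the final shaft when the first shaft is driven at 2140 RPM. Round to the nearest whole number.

Gear mesh: ratio = 17/13 = 1.3077, so the final shaft turns at 2140 / 1.3077 = 1636.5 RPM.

1636 RPM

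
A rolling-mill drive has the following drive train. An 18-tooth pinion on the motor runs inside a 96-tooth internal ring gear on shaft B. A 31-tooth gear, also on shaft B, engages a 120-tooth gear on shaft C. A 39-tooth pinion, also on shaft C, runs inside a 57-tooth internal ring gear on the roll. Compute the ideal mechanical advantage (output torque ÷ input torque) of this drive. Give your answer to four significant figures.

Each stage contributes driven/driver: internal gear 96/18 = 5.3333, gear mesh 120/31 = 3.871, internal gear 57/39 = 1.4615.
Overall: 5.3333 × 3.871 × 1.4615 = 30.174.

30.17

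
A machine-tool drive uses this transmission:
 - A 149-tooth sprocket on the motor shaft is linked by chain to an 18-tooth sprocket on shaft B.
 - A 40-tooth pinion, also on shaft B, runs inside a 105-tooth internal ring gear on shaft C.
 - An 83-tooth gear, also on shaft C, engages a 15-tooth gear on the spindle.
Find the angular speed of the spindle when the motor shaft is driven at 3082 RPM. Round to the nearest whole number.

53778 RPM

chain 18/149 = 0.12081 → 3082/0.12081 = 25512 RPM
internal gear 105/40 = 2.625 → 25512/2.625 = 9718.9 RPM
gear mesh 15/83 = 0.18072 → 9718.9/0.18072 = 53778 RPM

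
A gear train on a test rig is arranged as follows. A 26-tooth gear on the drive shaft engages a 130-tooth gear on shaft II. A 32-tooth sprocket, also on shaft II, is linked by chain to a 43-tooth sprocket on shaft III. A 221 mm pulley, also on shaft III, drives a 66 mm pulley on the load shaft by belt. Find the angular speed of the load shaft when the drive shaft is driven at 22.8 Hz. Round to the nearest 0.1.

gear mesh 130/26 = 5 → 22.8/5 = 4.56 Hz
chain 43/32 = 1.3438 → 4.56/1.3438 = 3.3935 Hz
belt 66/221 = 0.29864 → 3.3935/0.29864 = 11.363 Hz

11.4 Hz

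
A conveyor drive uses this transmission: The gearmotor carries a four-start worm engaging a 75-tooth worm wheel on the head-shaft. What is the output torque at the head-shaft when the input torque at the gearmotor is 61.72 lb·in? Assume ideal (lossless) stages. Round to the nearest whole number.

Worm: ratio = 75/4 = 18.75; torque at the head-shaft = 61.72 × 18.75 = 1157.2 lb·in.

1157 lb·in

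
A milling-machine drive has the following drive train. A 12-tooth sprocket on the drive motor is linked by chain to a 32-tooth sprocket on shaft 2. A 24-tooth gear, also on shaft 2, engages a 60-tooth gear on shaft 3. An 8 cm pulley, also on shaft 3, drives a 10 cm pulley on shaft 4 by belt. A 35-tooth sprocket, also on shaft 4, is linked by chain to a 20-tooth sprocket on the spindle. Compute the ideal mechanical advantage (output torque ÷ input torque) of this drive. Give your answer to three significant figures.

Each stage contributes driven/driver: chain 32/12 = 2.6667, gear mesh 60/24 = 2.5, belt 10/8 = 1.25, chain 20/35 = 0.57143.
Overall: 2.6667 × 2.5 × 1.25 × 0.57143 = 4.7619.

4.76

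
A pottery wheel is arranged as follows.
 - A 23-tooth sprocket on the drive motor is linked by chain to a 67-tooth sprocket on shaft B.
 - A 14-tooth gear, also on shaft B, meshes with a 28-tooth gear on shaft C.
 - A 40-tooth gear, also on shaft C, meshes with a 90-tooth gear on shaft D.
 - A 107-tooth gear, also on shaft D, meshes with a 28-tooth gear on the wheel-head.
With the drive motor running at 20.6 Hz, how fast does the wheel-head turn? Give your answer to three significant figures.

the drive motor → shaft B (chain, 67/23): 20.6 ÷ 2.913 = 7.0716 Hz
shaft B → shaft C (gear mesh, 28/14): 7.0716 ÷ 2 = 3.5358 Hz
shaft C → shaft D (gear mesh, 90/40): 3.5358 ÷ 2.25 = 1.5715 Hz
shaft D → the wheel-head (gear mesh, 28/107): 1.5715 ÷ 0.26168 = 6.0053 Hz

6.01 Hz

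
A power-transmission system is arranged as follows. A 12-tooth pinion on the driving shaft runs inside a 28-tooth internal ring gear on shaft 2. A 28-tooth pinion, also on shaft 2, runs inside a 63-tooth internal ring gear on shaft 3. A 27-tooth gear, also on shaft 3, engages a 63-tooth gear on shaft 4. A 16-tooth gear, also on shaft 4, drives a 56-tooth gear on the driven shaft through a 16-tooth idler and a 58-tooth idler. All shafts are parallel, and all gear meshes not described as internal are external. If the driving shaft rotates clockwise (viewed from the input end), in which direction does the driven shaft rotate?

the driving shaft → shaft 2: internal mesh, same direction → CW.
shaft 2 → shaft 3: internal mesh, same direction → CW.
shaft 3 → shaft 4: external mesh, 1 reversal → CCW.
shaft 4 → the driven shaft: driver → idler → idler → driven is 3 external meshes, 3 reversals → CW.
4 reversals in total — an even number — so the driven shaft turns the same way as the driving shaft.

clockwise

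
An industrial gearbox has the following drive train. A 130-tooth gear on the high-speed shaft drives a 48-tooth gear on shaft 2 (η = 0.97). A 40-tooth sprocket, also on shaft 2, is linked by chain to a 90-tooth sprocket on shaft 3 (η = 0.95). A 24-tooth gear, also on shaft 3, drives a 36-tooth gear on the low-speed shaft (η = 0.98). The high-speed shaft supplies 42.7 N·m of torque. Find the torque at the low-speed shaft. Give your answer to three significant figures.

Gear mesh: ratio = 48/130 = 0.36923; torque at shaft 2 = 42.7 × 0.36923 × 0.97 = 15.293 N·m.
Chain: ratio = 90/40 = 2.25; torque at shaft 3 = 15.293 × 2.25 × 0.95 = 32.689 N·m.
Gear mesh: ratio = 36/24 = 1.5; torque at the low-speed shaft = 32.689 × 1.5 × 0.98 = 48.053 N·m.

48.1 N·m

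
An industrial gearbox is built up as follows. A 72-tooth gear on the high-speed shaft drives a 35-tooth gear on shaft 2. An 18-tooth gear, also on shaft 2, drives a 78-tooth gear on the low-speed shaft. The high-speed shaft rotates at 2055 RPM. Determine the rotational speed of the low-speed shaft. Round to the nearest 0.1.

Gear mesh: ratio = 35/72 = 0.48611, so shaft 2 turns at 2055 / 0.48611 = 4227.4 RPM.
Gear mesh: ratio = 78/18 = 4.3333, so the low-speed shaft turns at 4227.4 / 4.3333 = 975.56 RPM.

975.6 RPM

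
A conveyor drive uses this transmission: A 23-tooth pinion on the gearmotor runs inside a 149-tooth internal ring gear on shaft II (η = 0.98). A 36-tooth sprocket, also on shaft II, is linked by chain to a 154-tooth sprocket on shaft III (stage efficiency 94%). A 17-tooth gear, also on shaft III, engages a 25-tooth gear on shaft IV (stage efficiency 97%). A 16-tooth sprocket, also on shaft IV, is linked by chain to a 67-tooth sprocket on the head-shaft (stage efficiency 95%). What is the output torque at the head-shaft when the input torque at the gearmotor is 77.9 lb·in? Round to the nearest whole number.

11285 lb·in

After the internal gear (149/23): 77.9 × 6.4783 × 0.98 = 494.56 lb·in
After the chain (154/36): 494.56 × 4.2778 × 0.94 = 1988.7 lb·in
After the gear mesh (25/17): 1988.7 × 1.4706 × 0.97 = 2836.8 lb·in
After the chain (67/16): 2836.8 × 4.1875 × 0.95 = 11285 lb·in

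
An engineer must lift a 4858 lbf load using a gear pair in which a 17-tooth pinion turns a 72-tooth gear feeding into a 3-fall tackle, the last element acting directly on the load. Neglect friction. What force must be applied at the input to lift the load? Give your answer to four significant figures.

382.3 lbf

Gear pair MA = 72/17 = 4.2353.
Block-and-tackle MA = number of supporting rope parts = 3.
Combined ideal MA = 4.2353 × 3 = 12.706.
Effort = load / MA = 4858 / 12.706 = 382.34 lbf.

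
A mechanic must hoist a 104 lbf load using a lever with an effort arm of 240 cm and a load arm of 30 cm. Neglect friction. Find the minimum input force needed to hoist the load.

13 lbf

Lever MA = effort arm / load arm = 240/30 = 8.
Effort = load / MA = 104 / 8 = 13 lbf.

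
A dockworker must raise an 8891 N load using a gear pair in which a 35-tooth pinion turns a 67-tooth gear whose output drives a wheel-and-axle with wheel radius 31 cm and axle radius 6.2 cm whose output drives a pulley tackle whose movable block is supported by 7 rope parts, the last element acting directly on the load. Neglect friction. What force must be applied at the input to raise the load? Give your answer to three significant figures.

133 N

Gear pair MA = 67/35 = 1.9143.
Wheel-and-axle MA = R/r = 31/6.2 = 5.
Block-and-tackle MA = number of supporting rope parts = 7.
Combined ideal MA = 1.9143 × 5 × 7 = 67.
Effort = load / MA = 8891 / 67 = 132.7 N.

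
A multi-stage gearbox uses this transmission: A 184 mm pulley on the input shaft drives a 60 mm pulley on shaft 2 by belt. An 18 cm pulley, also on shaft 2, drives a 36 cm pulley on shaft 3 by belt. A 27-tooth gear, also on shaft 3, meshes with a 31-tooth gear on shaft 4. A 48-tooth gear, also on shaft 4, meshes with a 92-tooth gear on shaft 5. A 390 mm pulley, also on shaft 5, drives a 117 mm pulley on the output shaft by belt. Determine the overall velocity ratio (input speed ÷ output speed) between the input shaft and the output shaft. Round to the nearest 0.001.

0.431

Each stage contributes driven/driver: belt 60/184 = 0.32609, belt 36/18 = 2, gear mesh 31/27 = 1.1481, gear mesh 92/48 = 1.9167, belt 117/390 = 0.3.
Overall: 0.32609 × 2 × 1.1481 × 1.9167 × 0.3 = 0.43056.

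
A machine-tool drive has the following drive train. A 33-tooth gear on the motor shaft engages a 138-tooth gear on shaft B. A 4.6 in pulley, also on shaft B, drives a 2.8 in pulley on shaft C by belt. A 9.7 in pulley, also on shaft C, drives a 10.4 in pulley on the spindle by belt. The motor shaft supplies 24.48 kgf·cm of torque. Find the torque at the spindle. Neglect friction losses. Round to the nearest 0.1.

66.8 kgf·cm

gear mesh 138/33 = 4.1818 → τ = 24.48·4.1818 = 102.37 kgf·cm
belt 2.8/4.6 = 0.6087 → τ = 102.37·0.6087 = 62.313 kgf·cm
belt 10.4/9.7 = 1.0722 → τ = 62.313·1.0722 = 66.81 kgf·cm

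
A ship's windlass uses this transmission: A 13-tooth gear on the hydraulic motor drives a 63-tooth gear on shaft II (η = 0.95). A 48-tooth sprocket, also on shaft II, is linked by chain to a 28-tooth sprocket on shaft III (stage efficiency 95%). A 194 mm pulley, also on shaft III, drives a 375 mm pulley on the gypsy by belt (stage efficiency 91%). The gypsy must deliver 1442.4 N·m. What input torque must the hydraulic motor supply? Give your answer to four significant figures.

321.4 N·m

Overall ratio R = 4.8462 × 0.58333 × 1.933 = 5.4644; overall efficiency η = 0.95 × 0.95 × 0.91 = 0.8213.
Input torque = output torque / (R × η) = 1442.4 / (5.4644 × 0.8213) = 321.41 N·m.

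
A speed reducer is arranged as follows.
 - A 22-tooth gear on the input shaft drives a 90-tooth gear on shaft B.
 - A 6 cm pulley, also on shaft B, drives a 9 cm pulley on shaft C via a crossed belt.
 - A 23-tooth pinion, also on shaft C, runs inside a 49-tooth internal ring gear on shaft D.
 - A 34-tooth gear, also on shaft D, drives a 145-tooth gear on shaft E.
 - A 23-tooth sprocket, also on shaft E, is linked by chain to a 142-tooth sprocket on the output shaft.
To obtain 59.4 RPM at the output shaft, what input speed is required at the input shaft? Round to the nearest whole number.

Overall ratio R = 4.0909 × 1.5 × 2.1304 × 4.2647 × 6.1739 = 344.21.
Required input speed = output speed × R = 59.4 × 344.21 = 20446 RPM.

20446 RPM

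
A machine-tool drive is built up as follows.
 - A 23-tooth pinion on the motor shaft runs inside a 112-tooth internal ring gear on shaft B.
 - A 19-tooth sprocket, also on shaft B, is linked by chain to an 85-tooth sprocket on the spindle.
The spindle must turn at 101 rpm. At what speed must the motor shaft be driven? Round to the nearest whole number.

Overall ratio R = 4.8696 × 4.4737 = 21.785.
Required input speed = output speed × R = 101 × 21.785 = 2200.3 rpm.

2200 rpm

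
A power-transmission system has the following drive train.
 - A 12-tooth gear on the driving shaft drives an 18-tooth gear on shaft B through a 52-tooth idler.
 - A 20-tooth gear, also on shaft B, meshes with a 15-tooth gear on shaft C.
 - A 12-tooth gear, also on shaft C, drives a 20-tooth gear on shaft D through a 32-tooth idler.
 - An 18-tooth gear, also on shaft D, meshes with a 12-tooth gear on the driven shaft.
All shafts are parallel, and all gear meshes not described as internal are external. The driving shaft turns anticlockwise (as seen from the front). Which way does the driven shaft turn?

the driving shaft → shaft B: driver → idler → driven is 2 external meshes, 2 reversals → CCW.
shaft B → shaft C: external mesh, 1 reversal → CW.
shaft C → shaft D: driver → idler → driven is 2 external meshes, 2 reversals → CW.
shaft D → the driven shaft: external mesh, 1 reversal → CCW.
6 reversals in total — an even number — so the driven shaft turns the same way as the driving shaft.

anticlockwise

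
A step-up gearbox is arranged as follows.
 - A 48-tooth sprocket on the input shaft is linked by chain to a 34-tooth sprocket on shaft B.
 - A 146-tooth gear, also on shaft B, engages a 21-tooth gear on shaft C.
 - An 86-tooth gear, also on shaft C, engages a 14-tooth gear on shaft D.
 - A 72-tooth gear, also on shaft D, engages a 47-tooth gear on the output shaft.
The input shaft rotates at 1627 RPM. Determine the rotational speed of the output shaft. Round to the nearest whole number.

the input shaft → shaft B (chain, 34/48): 1627 ÷ 0.70833 = 2296.9 RPM
shaft B → shaft C (gear mesh, 21/146): 2296.9 ÷ 0.14384 = 15969 RPM
shaft C → shaft D (gear mesh, 14/86): 15969 ÷ 0.16279 = 98097 RPM
shaft D → the output shaft (gear mesh, 47/72): 98097 ÷ 0.65278 = 1.5028e+05 RPM

150276 RPM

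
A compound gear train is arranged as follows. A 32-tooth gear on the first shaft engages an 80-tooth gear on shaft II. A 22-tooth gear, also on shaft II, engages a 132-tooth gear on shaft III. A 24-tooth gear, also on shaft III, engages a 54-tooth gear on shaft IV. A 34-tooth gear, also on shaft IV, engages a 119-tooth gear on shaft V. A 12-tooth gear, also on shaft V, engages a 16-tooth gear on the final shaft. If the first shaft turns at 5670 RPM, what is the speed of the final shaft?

the first shaft → shaft II (gear mesh, 80/32): 5670 ÷ 2.5 = 2268 RPM
shaft II → shaft III (gear mesh, 132/22): 2268 ÷ 6 = 378 RPM
shaft III → shaft IV (gear mesh, 54/24): 378 ÷ 2.25 = 168 RPM
shaft IV → shaft V (gear mesh, 119/34): 168 ÷ 3.5 = 48 RPM
shaft V → the final shaft (gear mesh, 16/12): 48 ÷ 1.3333 = 36 RPM

36 RPM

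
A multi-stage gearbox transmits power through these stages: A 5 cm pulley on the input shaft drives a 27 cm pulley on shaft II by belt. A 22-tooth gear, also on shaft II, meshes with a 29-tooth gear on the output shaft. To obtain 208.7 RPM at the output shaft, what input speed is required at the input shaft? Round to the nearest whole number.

1486 RPM

Overall ratio R = 5.4 × 1.3182 = 7.1182.
Required input speed = output speed × R = 208.7 × 7.1182 = 1485.6 RPM.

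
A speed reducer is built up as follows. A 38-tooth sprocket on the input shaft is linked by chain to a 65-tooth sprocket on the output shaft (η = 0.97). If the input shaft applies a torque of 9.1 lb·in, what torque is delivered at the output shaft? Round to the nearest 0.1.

Chain: ratio = 65/38 = 1.7105; torque at the output shaft = 9.1 × 1.7105 × 0.97 = 15.099 lb·in.

15.1 lb·in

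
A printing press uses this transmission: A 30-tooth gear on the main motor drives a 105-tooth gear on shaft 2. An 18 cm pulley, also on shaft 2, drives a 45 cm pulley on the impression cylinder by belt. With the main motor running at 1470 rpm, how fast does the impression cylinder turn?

gear mesh 105/30 = 3.5 → 1470/3.5 = 420 rpm
belt 45/18 = 2.5 → 420/2.5 = 168 rpm

168 rpm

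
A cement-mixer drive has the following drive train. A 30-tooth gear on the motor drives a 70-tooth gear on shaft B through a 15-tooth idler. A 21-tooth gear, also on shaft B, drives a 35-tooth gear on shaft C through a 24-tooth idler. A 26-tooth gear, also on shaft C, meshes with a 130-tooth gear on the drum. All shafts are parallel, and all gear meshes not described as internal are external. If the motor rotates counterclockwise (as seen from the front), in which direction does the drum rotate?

the motor → shaft B: driver → idler → driven is 2 external meshes, 2 reversals → CCW.
shaft B → shaft C: driver → idler → driven is 2 external meshes, 2 reversals → CCW.
shaft C → the drum: external mesh, 1 reversal → CW.
5 reversals in total — an odd number — so the drum turns opposite to the motor.

clockwise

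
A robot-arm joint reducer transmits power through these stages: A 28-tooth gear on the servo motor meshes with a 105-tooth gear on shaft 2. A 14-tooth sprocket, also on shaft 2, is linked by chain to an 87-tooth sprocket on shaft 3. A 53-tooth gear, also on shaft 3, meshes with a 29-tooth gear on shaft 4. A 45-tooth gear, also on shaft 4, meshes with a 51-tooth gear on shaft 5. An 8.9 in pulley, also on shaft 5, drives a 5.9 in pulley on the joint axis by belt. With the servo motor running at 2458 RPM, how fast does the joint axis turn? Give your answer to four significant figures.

the servo motor → shaft 2 (gear mesh, 105/28): 2458 ÷ 3.75 = 655.47 RPM
shaft 2 → shaft 3 (chain, 87/14): 655.47 ÷ 6.2143 = 105.48 RPM
shaft 3 → shaft 4 (gear mesh, 29/53): 105.48 ÷ 0.54717 = 192.77 RPM
shaft 4 → shaft 5 (gear mesh, 51/45): 192.77 ÷ 1.1333 = 170.09 RPM
shaft 5 → the joint axis (belt, 5.9/8.9): 170.09 ÷ 0.66292 = 256.58 RPM

256.6 RPM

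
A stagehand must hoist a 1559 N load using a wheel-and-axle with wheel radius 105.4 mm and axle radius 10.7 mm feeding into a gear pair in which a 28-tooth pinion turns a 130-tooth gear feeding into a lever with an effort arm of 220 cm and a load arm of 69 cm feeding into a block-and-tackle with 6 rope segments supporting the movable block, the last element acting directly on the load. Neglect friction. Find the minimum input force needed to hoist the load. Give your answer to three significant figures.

Wheel-and-axle MA = R/r = 105.4/10.7 = 9.8505.
Gear pair MA = 130/28 = 4.6429.
Lever MA = effort arm / load arm = 220/69 = 3.1884.
Block-and-tackle MA = number of supporting rope parts = 6.
Combined ideal MA = 9.8505 × 4.6429 × 3.1884 × 6 = 874.92.
Effort = load / MA = 1559 / 874.92 = 1.7819 N.

1.78 N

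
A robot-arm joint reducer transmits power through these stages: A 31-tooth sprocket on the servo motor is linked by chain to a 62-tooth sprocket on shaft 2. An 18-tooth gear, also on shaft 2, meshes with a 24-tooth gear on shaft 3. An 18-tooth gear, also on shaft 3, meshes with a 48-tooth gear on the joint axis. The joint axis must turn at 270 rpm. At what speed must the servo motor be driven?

1920 rpm

Overall ratio R = 2 × 1.3333 × 2.6667 = 7.1111.
Required input speed = output speed × R = 270 × 7.1111 = 1920 rpm.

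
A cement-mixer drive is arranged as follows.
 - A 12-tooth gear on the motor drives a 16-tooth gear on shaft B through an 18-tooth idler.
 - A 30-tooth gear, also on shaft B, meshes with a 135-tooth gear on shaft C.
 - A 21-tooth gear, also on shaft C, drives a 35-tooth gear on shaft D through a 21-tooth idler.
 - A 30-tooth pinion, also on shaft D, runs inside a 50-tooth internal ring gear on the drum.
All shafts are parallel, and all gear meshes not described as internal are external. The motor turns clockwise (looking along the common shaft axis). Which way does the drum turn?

the motor → shaft B: driver → idler → driven is 2 external meshes, 2 reversals → CW.
shaft B → shaft C: external mesh, 1 reversal → CCW.
shaft C → shaft D: driver → idler → driven is 2 external meshes, 2 reversals → CCW.
shaft D → the drum: internal mesh, same direction → CCW.
5 reversals in total — an odd number — so the drum turns opposite to the motor.

counterclockwise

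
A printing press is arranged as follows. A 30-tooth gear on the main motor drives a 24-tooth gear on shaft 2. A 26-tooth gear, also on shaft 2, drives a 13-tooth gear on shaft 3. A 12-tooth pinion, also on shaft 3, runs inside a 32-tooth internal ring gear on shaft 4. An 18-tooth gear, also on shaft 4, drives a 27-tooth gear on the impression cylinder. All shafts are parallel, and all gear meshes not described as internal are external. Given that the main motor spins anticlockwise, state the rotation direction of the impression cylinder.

clockwise

the main motor → shaft 2: external mesh, 1 reversal → CW.
shaft 2 → shaft 3: external mesh, 1 reversal → CCW.
shaft 3 → shaft 4: internal mesh, same direction → CCW.
shaft 4 → the impression cylinder: external mesh, 1 reversal → CW.
3 reversals in total — an odd number — so the impression cylinder turns opposite to the main motor.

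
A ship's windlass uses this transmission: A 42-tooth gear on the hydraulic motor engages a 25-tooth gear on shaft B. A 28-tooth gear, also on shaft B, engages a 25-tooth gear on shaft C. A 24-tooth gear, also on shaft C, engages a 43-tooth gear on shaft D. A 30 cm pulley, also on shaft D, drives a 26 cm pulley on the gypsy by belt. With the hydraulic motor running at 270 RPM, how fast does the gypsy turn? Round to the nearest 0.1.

327.2 RPM

Gear mesh: ratio = 25/42 = 0.59524, so shaft B turns at 270 / 0.59524 = 453.6 RPM.
Gear mesh: ratio = 25/28 = 0.89286, so shaft C turns at 453.6 / 0.89286 = 508.03 RPM.
Gear mesh: ratio = 43/24 = 1.7917, so shaft D turns at 508.03 / 1.7917 = 283.55 RPM.
Belt: ratio = 26/30 = 0.86667, so the gypsy turns at 283.55 / 0.86667 = 327.18 RPM.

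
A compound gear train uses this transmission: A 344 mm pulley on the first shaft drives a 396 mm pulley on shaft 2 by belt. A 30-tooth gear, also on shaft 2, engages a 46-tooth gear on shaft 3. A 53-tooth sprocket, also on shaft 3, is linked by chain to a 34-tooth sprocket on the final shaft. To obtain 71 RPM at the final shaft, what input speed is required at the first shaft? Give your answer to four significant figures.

80.40 RPM

Overall ratio R = 1.1512 × 1.5333 × 0.64151 = 1.1323.
Required input speed = output speed × R = 71 × 1.1323 = 80.396 RPM.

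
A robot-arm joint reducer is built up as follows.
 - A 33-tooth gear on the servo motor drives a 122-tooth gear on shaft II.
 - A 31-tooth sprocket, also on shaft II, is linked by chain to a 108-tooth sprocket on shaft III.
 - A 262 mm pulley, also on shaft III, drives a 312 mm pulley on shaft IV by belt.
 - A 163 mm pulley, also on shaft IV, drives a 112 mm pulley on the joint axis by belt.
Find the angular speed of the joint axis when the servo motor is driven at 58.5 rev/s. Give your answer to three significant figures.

gear mesh 122/33 = 3.697 → 58.5/3.697 = 15.824 rev/s
chain 108/31 = 3.4839 → 15.824/3.4839 = 4.542 rev/s
belt 312/262 = 1.1908 → 4.542/1.1908 = 3.8141 rev/s
belt 112/163 = 0.68712 → 3.8141/0.68712 = 5.5509 rev/s

5.55 rev/s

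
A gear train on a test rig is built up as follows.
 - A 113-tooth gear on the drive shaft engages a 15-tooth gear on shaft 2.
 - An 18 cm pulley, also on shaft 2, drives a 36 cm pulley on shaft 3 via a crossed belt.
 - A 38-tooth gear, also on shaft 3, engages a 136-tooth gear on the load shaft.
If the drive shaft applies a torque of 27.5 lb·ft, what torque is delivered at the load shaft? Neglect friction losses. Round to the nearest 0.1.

Gear mesh: ratio = 15/113 = 0.13274; torque at shaft 2 = 27.5 × 0.13274 = 3.6504 lb·ft.
Belt: ratio = 36/18 = 2; torque at shaft 3 = 3.6504 × 2 = 7.3009 lb·ft.
Gear mesh: ratio = 136/38 = 3.5789; torque at the load shaft = 7.3009 × 3.5789 = 26.129 lb·ft.

26.1 lb·ft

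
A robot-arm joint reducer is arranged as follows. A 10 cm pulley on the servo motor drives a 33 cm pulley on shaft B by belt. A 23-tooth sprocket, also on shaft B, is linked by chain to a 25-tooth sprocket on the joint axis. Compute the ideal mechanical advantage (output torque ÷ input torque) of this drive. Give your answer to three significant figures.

3.59

Each stage contributes driven/driver: belt 33/10 = 3.3, chain 25/23 = 1.087.
Overall: 3.3 × 1.087 = 3.587.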